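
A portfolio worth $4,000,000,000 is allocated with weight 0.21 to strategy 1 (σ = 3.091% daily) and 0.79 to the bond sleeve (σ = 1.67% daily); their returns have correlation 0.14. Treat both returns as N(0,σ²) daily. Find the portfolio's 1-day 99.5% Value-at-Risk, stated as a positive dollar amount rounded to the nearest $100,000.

$159,700,000

σ_p² = 0.21²·3.091² + 0.79²·1.67² + 2·0.14·0.21·0.79·3.091·1.67 = 2.4017 (%²).
σ_p = √2.4017 = 1.550%.
At 99.5%, z = 2.576.
VaR = 2.576 × 1.550% = 3.993%; on $4,000,000,000 that is $159,720,000.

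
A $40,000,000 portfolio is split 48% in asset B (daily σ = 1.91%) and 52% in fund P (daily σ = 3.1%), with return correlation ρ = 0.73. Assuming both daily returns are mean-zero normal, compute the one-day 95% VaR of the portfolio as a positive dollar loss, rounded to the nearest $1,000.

σ_p² = 0.48²·1.91² + 0.52²·3.1² + 2·0.73·0.48·0.52·1.91·3.1 = 5.5968 (%²).
σ_p = √5.5968 = 2.366%.
At 95%, z = 1.645.
VaR = 1.645 × 2.366% = 3.892%; on $40,000,000 that is $1,556,800.

$1,557,000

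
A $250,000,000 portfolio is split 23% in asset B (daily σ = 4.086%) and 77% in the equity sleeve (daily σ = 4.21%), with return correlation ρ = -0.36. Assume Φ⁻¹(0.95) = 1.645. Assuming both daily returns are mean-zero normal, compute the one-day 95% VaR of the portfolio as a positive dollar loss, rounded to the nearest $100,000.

$12,500,000

σ_p² = 0.23²·4.086² + 0.77²·4.21² + 2·-0.36·0.23·0.77·4.086·4.21 = 9.1983 (%²).
σ_p = √9.1983 = 3.033%.
VaR = 1.645 × 3.033% = 4.989%; on $250,000,000 that is $12,472,500.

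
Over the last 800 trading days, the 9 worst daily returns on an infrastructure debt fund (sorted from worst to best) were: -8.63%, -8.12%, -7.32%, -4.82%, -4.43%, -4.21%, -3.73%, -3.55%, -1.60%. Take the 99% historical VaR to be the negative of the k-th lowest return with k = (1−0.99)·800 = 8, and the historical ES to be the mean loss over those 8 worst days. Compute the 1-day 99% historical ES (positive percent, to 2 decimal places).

The 8 worst returns sum to -44.81%.
ES = −(-44.81%) / 8 = 5.60125% ≈ 5.60%.

5.60%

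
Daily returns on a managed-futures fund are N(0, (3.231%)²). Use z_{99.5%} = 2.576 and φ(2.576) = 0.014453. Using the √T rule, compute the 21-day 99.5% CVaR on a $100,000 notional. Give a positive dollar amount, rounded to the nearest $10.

σ_{21d} = 3.231% × √21 = 14.806%.
ES multiplier = φ(z)/(1−α) = 0.014453/0.005 = 2.891.
ES = 14.806% × 2.891 = 42.804%; on $100,000: $42,804.

$42,800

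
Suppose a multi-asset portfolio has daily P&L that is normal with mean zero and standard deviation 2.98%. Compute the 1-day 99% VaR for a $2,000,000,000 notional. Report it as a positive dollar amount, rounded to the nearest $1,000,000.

$139,000,000

At 99% one-sided, z = 2.326.
VaR = z·σ = 2.326 × 2.98% = 6.931%.
On $2,000,000,000: 0.06931 × $2,000,000,000 = $138,620,000.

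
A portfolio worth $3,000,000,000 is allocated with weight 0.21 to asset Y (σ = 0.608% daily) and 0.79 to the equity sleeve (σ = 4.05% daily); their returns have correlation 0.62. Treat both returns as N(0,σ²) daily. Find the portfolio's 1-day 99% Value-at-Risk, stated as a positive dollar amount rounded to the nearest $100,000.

σ_p² = 0.21²·0.608² + 0.79²·4.05² + 2·0.62·0.21·0.79·0.608·4.05 = 10.7597 (%²).
σ_p = √10.7597 = 3.280%.
At 99%, z = 2.326.
VaR = 2.326 × 3.280% = 7.629%; on $3,000,000,000 that is $228,870,000.

$228,900,000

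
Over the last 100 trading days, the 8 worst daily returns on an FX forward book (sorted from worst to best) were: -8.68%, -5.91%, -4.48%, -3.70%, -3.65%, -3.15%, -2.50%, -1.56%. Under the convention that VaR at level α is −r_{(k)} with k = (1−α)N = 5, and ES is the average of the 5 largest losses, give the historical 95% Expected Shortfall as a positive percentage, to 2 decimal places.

5.28%

The 5 worst returns sum to -26.42%.
ES = −(-26.42%) / 5 = 5.284% ≈ 5.28%.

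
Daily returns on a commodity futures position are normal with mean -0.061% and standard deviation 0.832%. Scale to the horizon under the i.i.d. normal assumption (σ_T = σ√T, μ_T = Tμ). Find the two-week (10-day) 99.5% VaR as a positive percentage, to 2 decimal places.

7.39%

At 99.5%, z = 2.576.
σ_{10d} = 0.832% × √10 = 2.631%; μ_{10d} = 10 × -0.061% = -0.610%.
VaR = −(-0.610%) + 2.576 × 2.631% = 7.387%.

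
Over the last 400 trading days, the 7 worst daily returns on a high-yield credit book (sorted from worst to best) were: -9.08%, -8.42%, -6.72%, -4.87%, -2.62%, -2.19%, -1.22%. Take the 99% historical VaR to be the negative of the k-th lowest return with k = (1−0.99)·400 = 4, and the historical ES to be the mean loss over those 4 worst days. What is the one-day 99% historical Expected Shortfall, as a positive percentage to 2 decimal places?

The 4 worst returns sum to -29.09%.
ES = −(-29.09%) / 4 = 7.2725% ≈ 7.27%.

7.27%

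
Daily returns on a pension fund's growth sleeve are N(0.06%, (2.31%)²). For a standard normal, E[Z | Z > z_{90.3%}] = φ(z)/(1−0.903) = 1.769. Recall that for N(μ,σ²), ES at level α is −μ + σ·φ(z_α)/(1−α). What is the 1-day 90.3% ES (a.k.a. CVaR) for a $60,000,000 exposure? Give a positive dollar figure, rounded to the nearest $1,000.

ES = −(0.06%) + 2.31% × 1.769 = 4.026%.
On $60,000,000: 0.04026 × $60,000,000 = $2,415,600.

$2,416,000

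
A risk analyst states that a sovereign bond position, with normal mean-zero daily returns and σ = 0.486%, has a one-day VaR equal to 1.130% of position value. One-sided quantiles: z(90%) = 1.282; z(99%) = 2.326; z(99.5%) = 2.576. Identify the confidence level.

99%

Implied z = VaR/σ = 1.130 / 0.486 = 2.325.
This matches z(99%) = 2.326.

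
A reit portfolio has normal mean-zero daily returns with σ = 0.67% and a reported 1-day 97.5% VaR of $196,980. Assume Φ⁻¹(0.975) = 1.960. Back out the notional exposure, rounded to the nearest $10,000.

VaR as a fraction of value: z·σ = 1.960 × 0.67% = 1.3132%.
Position = $196,980 / 0.013132 = $15,000,000.

$15,000,000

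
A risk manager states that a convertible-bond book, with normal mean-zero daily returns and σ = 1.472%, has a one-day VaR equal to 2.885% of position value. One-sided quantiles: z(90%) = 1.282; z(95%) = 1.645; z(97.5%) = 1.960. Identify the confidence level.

Implied z = VaR/σ = 2.885 / 1.472 = 1.960.
This matches z(97.5%) = 1.960.

97.5%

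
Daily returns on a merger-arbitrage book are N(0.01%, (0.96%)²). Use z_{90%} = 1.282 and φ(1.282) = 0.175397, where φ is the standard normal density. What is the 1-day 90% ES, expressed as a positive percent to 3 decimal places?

Tail multiplier: φ(z)/(1−α) = 0.175397 / 0.1 = 1.754.
ES = −(0.01%) + 0.96% × 1.754 = 1.674%.

1.674%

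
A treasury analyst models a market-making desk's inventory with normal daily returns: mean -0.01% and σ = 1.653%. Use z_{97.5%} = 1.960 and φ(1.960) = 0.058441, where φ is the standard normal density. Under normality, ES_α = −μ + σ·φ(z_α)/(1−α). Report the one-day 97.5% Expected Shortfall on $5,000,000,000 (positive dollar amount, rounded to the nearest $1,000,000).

Tail multiplier: φ(z)/(1−α) = 0.058441 / 0.025 = 2.338.
ES = −(-0.01%) + 1.653% × 2.338 = 3.875%.
On $5,000,000,000: 0.03875 × $5,000,000,000 = $193,750,000.

$194,000,000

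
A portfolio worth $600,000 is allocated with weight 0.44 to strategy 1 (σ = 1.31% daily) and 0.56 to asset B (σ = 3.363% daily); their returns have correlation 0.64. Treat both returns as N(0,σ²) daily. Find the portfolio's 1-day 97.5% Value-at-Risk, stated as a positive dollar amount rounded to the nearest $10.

$26,990

σ_p² = 0.44²·1.31² + 0.56²·3.363² + 2·0.64·0.44·0.56·1.31·3.363 = 5.2684 (%²).
σ_p = √5.2684 = 2.295%.
At 97.5%, z = 1.960.
VaR = 1.960 × 2.295% = 4.498%; on $600,000 that is $26,988.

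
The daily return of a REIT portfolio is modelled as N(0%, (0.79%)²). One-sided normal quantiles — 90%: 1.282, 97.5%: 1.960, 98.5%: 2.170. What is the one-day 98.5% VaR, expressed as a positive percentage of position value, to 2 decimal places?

VaR = z·σ = 2.170 × 0.79% = 1.714%.

1.71%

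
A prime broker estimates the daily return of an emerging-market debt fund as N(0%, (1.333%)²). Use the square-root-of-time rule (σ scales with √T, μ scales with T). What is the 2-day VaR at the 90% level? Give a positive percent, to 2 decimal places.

At 90%, z = 1.282.
σ_{2d} = 1.333% × √2 = 1.885%.
VaR = 1.282 × 1.885% = 2.417%.

2.42%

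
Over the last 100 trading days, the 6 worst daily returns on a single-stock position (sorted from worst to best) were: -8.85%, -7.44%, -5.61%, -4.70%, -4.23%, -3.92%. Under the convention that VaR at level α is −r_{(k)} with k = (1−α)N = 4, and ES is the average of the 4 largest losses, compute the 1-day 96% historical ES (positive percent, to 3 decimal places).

The 4 worst returns sum to -26.60%.
ES = −(-26.60%) / 4 = 6.65% ≈ 6.650%.

6.650%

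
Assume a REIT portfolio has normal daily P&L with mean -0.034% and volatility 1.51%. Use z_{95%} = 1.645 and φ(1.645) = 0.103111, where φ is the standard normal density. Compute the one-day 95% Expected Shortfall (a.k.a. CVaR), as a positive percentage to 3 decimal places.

Tail multiplier: φ(z)/(1−α) = 0.103111 / 0.05 = 2.062.
ES = −(-0.034%) + 1.51% × 2.062 = 3.148%.

3.148%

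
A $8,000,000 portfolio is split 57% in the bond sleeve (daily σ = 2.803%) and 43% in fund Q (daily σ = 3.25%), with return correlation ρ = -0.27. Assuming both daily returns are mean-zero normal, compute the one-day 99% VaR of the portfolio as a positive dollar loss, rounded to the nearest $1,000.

σ_p² = 0.57²·2.803² + 0.43²·3.25² + 2·-0.27·0.57·0.43·2.803·3.25 = 3.3000 (%²).
σ_p = √3.3000 = 1.817%.
At 99%, z = 2.326.
VaR = 2.326 × 1.817% = 4.226%; on $8,000,000 that is $338,080.

$338,000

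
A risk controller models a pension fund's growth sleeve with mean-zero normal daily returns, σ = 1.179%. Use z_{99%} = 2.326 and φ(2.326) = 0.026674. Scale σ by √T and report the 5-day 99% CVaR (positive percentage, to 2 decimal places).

7.03%

σ_{5d} = 1.179% × √5 = 2.636%.
ES multiplier = φ(z)/(1−α) = 0.026674/0.01 = 2.667.
ES = 2.636% × 2.667 = 7.030%.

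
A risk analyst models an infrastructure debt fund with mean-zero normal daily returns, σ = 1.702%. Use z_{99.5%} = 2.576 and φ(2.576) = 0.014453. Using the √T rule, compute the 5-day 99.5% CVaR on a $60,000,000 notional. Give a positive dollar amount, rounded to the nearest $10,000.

σ_{5d} = 1.702% × √5 = 3.806%.
ES multiplier = φ(z)/(1−α) = 0.014453/0.005 = 2.891.
ES = 3.806% × 2.891 = 11.003%; on $60,000,000: $6,601,800.

$6,600,000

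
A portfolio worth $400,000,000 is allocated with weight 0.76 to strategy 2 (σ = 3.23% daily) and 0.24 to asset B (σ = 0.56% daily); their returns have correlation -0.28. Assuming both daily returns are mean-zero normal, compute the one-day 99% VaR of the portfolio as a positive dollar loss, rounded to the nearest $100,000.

σ_p² = 0.76²·3.23² + 0.24²·0.56² + 2·-0.28·0.76·0.24·3.23·0.56 = 5.8593 (%²).
σ_p = √5.8593 = 2.421%.
At 99%, z = 2.326.
VaR = 2.326 × 2.421% = 5.631%; on $400,000,000 that is $22,524,000.

$22,500,000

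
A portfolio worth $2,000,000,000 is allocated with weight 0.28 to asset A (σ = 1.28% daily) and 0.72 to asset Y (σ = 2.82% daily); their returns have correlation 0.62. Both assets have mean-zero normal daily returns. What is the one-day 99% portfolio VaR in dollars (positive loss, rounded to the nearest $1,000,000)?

σ_p² = 0.28²·1.28² + 0.72²·2.82² + 2·0.62·0.28·0.72·1.28·2.82 = 5.1533 (%²).
σ_p = √5.1533 = 2.270%.
At 99%, z = 2.326.
VaR = 2.326 × 2.270% = 5.280%; on $2,000,000,000 that is $105,600,000.

$106,000,000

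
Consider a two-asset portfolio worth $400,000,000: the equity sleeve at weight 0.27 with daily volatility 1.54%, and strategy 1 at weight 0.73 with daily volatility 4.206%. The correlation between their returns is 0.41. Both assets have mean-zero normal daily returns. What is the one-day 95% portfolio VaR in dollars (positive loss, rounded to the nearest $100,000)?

$21,500,000

σ_p² = 0.27²·1.54² + 0.73²·4.206² + 2·0.41·0.27·0.73·1.54·4.206 = 10.6470 (%²).
σ_p = √10.6470 = 3.263%.
At 95%, z = 1.645.
VaR = 1.645 × 3.263% = 5.368%; on $400,000,000 that is $21,472,000.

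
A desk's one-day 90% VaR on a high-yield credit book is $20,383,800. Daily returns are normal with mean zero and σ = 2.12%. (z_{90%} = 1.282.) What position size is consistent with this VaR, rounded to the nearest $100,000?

VaR as a fraction of value: z·σ = 1.282 × 2.12% = 2.71784%.
Position = $20,383,800 / 0.0271784 = $750,000,000.

$750,000,000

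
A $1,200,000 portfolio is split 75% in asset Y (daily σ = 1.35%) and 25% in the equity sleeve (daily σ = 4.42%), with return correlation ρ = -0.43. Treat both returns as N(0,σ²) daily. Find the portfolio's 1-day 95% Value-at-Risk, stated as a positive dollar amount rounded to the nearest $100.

σ_p² = 0.75²·1.35² + 0.25²·4.42² + 2·-0.43·0.75·0.25·1.35·4.42 = 1.2840 (%²).
σ_p = √1.2840 = 1.133%.
At 95%, z = 1.645.
VaR = 1.645 × 1.133% = 1.864%; on $1,200,000 that is $22,368.

$22,400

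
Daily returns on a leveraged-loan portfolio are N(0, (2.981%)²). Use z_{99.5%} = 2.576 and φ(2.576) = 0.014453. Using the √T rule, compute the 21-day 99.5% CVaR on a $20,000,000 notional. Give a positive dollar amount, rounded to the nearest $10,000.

σ_{21d} = 2.981% × √21 = 13.661%.
ES multiplier = φ(z)/(1−α) = 0.014453/0.005 = 2.891.
ES = 13.661% × 2.891 = 39.494%; on $20,000,000: $7,898,800.

$7,900,000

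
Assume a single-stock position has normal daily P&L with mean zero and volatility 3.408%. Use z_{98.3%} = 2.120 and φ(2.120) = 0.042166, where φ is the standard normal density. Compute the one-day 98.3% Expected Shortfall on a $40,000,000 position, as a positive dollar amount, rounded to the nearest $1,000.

Tail multiplier: φ(z)/(1−α) = 0.042166 / 0.017 = 2.480.
ES = 3.408% × 2.480 = 8.452%.
On $40,000,000: 0.08452 × $40,000,000 = $3,380,800.

$3,381,000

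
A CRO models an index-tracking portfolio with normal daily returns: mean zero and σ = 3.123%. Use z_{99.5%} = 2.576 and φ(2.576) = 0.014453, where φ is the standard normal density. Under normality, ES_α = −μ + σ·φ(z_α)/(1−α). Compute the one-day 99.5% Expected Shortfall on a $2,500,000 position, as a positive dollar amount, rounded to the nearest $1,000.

$226,000

Tail multiplier: φ(z)/(1−α) = 0.014453 / 0.005 = 2.891.
ES = 3.123% × 2.891 = 9.029%.
On $2,500,000: 0.09029 × $2,500,000 = $225,725.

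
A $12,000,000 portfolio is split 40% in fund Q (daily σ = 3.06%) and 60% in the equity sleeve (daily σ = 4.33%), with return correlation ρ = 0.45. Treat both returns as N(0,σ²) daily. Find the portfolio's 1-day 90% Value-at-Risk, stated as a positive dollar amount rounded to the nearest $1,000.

$513,000

σ_p² = 0.4²·3.06² + 0.6²·4.33² + 2·0.45·0.4·0.6·3.06·4.33 = 11.1097 (%²).
σ_p = √11.1097 = 3.333%.
At 90%, z = 1.282.
VaR = 1.282 × 3.333% = 4.273%; on $12,000,000 that is $512,760.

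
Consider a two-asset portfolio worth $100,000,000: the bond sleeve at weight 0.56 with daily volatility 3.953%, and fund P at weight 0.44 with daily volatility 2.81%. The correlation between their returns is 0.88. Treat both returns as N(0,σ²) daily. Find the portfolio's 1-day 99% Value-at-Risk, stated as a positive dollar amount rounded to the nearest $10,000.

$7,800,000

σ_p² = 0.56²·3.953² + 0.44²·2.81² + 2·0.88·0.56·0.44·3.953·2.81 = 11.2462 (%²).
σ_p = √11.2462 = 3.354%.
At 99%, z = 2.326.
VaR = 2.326 × 3.354% = 7.801%; on $100,000,000 that is $7,801,000.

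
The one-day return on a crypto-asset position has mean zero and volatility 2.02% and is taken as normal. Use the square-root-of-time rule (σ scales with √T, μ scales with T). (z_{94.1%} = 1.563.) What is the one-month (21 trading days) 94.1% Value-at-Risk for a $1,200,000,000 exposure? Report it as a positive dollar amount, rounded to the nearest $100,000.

σ_{21d} = 2.02% × √21 = 9.257%.
VaR = 1.563 × 9.257% = 14.469%.
On $1,200,000,000: 0.14469 × $1,200,000,000 = $173,628,000.

$173,600,000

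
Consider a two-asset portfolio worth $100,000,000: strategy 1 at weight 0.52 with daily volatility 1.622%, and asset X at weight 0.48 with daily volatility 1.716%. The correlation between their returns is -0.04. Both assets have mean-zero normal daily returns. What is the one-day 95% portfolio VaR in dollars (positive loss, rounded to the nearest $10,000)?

σ_p² = 0.52²·1.622² + 0.48²·1.716² + 2·-0.04·0.52·0.48·1.622·1.716 = 1.3343 (%²).
σ_p = √1.3343 = 1.155%.
At 95%, z = 1.645.
VaR = 1.645 × 1.155% = 1.900%; on $100,000,000 that is $1,900,000.

$1,900,000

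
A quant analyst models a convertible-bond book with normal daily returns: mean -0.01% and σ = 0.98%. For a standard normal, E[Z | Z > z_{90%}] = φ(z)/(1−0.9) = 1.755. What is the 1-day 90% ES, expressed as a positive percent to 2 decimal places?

ES = −(-0.01%) + 0.98% × 1.755 = 1.730%.

1.73%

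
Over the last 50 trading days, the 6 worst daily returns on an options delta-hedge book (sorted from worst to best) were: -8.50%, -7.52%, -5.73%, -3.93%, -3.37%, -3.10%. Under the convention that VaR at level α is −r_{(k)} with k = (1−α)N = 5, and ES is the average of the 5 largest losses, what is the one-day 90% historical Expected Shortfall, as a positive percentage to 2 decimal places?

The 5 worst returns sum to -29.05%.
ES = −(-29.05%) / 5 = 5.81%.

5.81%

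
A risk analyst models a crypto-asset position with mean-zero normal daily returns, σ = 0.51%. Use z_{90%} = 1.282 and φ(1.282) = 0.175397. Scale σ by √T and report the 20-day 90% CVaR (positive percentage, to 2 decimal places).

4.00%

σ_{20d} = 0.51% × √20 = 2.281%.
ES multiplier = φ(z)/(1−α) = 0.175397/0.1 = 1.754.
ES = 2.281% × 1.754 = 4.001%.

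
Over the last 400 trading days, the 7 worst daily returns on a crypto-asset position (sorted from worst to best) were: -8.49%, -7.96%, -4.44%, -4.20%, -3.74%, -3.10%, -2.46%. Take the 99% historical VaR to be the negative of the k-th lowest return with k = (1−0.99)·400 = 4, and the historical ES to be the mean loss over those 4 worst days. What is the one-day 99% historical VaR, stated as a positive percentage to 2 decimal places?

4.20%

k = 4; the 4th lowest return is -4.20%, so VaR = 4.20%.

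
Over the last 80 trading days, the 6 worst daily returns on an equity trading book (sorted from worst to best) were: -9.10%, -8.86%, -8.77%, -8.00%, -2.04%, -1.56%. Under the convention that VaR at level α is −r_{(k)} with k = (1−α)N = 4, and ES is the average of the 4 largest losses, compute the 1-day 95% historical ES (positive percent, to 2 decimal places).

The 4 worst returns sum to -34.73%.
ES = −(-34.73%) / 4 = 8.6825% ≈ 8.68%.

8.68%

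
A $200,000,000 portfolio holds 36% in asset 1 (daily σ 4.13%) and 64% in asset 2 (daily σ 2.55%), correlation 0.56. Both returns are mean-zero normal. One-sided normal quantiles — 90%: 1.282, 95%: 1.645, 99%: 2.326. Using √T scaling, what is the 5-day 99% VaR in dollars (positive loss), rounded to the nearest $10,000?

σ_p = √(0.36²·4.13² + 0.64²·2.55² + 2·0.56·0.36·0.64·4.13·2.55) = 2.755%.
σ_{5d} = 2.755% × √5 = 6.160%.
VaR = 2.326 × 6.160% = 14.328%; on $200,000,000 that is $28,656,000.

$28,660,000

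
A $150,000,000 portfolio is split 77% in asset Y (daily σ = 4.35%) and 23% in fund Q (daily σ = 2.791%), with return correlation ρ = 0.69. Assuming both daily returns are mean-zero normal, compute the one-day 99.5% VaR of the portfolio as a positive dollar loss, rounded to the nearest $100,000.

$14,800,000

σ_p² = 0.77²·4.35² + 0.23²·2.791² + 2·0.69·0.77·0.23·4.35·2.791 = 14.5984 (%²).
σ_p = √14.5984 = 3.821%.
At 99.5%, z = 2.576.
VaR = 2.576 × 3.821% = 9.843%; on $150,000,000 that is $14,764,500.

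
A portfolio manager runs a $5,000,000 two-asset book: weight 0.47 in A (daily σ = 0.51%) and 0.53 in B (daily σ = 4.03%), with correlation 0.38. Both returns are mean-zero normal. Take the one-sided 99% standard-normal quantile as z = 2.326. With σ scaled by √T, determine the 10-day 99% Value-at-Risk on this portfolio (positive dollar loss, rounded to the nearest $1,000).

$823,000

σ_p = √(0.47²·0.51² + 0.53²·4.03² + 2·0.38·0.47·0.53·0.51·4.03) = 2.238%.
σ_{10d} = 2.238% × √10 = 7.077%.
VaR = 2.326 × 7.077% = 16.461%; on $5,000,000 that is $823,050.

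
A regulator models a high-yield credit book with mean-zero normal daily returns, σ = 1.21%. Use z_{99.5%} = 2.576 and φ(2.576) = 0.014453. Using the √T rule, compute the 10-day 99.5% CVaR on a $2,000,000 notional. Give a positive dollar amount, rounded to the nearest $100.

$221,200

σ_{10d} = 1.21% × √10 = 3.826%.
ES multiplier = φ(z)/(1−α) = 0.014453/0.005 = 2.891.
ES = 3.826% × 2.891 = 11.061%; on $2,000,000: $221,220.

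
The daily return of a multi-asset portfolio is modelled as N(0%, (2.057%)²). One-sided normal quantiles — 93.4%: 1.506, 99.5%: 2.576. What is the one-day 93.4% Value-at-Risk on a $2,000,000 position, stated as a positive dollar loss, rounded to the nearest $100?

VaR = z·σ = 1.506 × 2.057% = 3.098%.
On $2,000,000: 0.03098 × $2,000,000 = $61,960.

$62,000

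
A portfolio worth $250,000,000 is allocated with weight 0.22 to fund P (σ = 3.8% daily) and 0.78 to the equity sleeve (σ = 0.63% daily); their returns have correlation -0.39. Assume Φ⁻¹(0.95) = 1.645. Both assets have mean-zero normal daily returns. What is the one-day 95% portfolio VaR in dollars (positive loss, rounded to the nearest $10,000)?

$3,240,000

σ_p² = 0.22²·3.8² + 0.78²·0.63² + 2·-0.39·0.22·0.78·3.8·0.63 = 0.6199 (%²).
σ_p = √0.6199 = 0.787%.
VaR = 1.645 × 0.787% = 1.295%; on $250,000,000 that is $3,237,500.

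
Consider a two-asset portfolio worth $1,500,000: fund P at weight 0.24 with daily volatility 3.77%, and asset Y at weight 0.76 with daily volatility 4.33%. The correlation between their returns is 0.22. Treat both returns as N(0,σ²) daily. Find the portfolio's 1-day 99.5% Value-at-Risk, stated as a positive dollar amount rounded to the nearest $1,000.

σ_p² = 0.24²·3.77² + 0.76²·4.33² + 2·0.22·0.24·0.76·3.77·4.33 = 12.9581 (%²).
σ_p = √12.9581 = 3.600%.
At 99.5%, z = 2.576.
VaR = 2.576 × 3.600% = 9.274%; on $1,500,000 that is $139,110.

$139,000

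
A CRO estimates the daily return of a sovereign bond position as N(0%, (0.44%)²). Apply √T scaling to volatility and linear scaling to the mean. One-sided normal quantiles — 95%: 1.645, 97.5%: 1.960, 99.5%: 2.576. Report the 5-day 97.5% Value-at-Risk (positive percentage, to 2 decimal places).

1.93%

σ_{5d} = 0.44% × √5 = 0.984%.
VaR = 1.960 × 0.984% = 1.929%.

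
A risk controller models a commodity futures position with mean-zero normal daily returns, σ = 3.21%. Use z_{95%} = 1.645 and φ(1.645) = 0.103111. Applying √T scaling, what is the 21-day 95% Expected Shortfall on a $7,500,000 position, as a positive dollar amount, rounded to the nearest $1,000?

σ_{21d} = 3.21% × √21 = 14.710%.
ES multiplier = φ(z)/(1−α) = 0.103111/0.05 = 2.062.
ES = 14.710% × 2.062 = 30.332%; on $7,500,000: $2,274,900.

$2,275,000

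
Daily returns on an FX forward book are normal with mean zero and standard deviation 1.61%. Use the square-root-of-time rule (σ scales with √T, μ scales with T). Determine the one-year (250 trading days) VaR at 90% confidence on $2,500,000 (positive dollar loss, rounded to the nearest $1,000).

At 90%, z = 1.282.
σ_{250d} = 1.61% × √250 = 25.456%.
VaR = 1.282 × 25.456% = 32.635%.
On $2,500,000: 0.32635 × $2,500,000 = $815,875.

$816,000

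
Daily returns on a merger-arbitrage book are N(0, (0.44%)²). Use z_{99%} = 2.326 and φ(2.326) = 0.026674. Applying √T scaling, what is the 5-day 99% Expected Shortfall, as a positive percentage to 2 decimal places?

σ_{5d} = 0.44% × √5 = 0.984%.
ES multiplier = φ(z)/(1−α) = 0.026674/0.01 = 2.667.
ES = 0.984% × 2.667 = 2.624%.

2.62%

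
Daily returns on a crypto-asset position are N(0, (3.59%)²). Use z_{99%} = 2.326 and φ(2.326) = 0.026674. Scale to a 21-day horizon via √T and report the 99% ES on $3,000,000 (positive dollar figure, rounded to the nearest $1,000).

$1,316,000

σ_{21d} = 3.59% × √21 = 16.451%.
ES multiplier = φ(z)/(1−α) = 0.026674/0.01 = 2.667.
ES = 16.451% × 2.667 = 43.875%; on $3,000,000: $1,316,250.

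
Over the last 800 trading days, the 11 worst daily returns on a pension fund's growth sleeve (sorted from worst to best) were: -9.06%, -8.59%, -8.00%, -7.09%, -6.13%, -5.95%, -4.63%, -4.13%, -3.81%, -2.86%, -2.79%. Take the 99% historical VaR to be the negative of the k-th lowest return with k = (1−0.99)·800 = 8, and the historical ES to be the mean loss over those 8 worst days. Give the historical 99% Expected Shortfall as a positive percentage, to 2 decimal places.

The 8 worst returns sum to -53.58%.
ES = −(-53.58%) / 8 = 6.6975% ≈ 6.70%.

6.70%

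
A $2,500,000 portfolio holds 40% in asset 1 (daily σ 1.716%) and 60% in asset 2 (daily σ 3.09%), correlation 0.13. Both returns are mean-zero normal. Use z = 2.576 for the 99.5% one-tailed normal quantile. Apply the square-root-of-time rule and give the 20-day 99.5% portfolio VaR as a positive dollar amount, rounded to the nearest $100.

$593,000

σ_p = √(0.4²·1.716² + 0.6²·3.09² + 2·0.13·0.4·0.6·1.716·3.09) = 2.059%.
σ_{20d} = 2.059% × √20 = 9.208%.
VaR = 2.576 × 9.208% = 23.720%; on $2,500,000 that is $593,000.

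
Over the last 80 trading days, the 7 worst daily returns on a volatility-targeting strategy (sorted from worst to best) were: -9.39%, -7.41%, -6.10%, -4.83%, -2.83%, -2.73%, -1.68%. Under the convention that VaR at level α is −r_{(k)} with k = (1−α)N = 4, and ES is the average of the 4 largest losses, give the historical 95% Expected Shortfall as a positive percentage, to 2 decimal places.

The 4 worst returns sum to -27.73%.
ES = −(-27.73%) / 4 = 6.9325% ≈ 6.93%.

6.93%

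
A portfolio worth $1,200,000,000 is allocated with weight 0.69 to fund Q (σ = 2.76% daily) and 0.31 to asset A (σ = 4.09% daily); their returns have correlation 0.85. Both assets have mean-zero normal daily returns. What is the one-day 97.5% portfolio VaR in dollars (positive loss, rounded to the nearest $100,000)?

σ_p² = 0.69²·2.76² + 0.31²·4.09² + 2·0.85·0.69·0.31·2.76·4.09 = 9.3391 (%²).
σ_p = √9.3391 = 3.056%.
At 97.5%, z = 1.960.
VaR = 1.960 × 3.056% = 5.990%; on $1,200,000,000 that is $71,880,000.

$71,900,000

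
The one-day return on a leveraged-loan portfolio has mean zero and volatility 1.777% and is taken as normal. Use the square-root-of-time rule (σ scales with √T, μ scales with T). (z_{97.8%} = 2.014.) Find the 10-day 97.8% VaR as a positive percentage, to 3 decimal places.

σ_{10d} = 1.777% × √10 = 5.619%.
VaR = 2.014 × 5.619% = 11.317%.

11.317%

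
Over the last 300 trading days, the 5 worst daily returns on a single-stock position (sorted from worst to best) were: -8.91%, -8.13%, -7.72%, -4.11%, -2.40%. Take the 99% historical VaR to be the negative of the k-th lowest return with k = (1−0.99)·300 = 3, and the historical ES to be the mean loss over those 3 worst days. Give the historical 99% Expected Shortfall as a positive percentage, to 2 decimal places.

8.25%

The 3 worst returns sum to -24.76%.
ES = −(-24.76%) / 3 = 8.2533…% ≈ 8.25%.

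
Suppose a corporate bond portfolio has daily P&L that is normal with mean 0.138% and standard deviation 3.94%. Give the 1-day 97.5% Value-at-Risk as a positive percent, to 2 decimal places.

At 97.5% one-sided, z = 1.960.
VaR = −μ + z·σ = −(0.138%) + 1.960 × 3.94% = 7.584%.

7.58%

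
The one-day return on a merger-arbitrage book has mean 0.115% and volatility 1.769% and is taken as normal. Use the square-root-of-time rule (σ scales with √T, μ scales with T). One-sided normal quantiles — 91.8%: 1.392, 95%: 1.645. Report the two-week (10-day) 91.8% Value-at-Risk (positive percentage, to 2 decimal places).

6.64%

σ_{10d} = 1.769% × √10 = 5.594%; μ_{10d} = 10 × 0.115% = 1.150%.
VaR = −(1.150%) + 1.392 × 5.594% = 6.637%.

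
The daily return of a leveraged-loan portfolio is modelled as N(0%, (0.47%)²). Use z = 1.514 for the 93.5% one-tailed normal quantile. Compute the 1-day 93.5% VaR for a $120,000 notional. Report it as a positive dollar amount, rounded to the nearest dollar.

$854

VaR = z·σ = 1.514 × 0.47% = 0.712%.
On $120,000: 0.00712 × $120,000 = $854.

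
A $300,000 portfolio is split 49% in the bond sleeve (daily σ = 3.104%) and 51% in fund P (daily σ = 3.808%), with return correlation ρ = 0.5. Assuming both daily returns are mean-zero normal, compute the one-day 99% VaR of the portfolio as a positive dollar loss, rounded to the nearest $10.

σ_p² = 0.49²·3.104² + 0.51²·3.808² + 2·0.5·0.49·0.51·3.104·3.808 = 9.0388 (%²).
σ_p = √9.0388 = 3.006%.
At 99%, z = 2.326.
VaR = 2.326 × 3.006% = 6.992%; on $300,000 that is $20,976.

$20,980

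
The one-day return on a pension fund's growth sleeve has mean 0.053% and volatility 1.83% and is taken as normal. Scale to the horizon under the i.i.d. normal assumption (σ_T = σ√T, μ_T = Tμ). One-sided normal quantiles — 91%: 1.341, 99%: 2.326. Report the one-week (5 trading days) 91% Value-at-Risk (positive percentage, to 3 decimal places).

σ_{5d} = 1.83% × √5 = 4.092%; μ_{5d} = 5 × 0.053% = 0.265%.
VaR = −(0.265%) + 1.341 × 4.092% = 5.222%.

5.222%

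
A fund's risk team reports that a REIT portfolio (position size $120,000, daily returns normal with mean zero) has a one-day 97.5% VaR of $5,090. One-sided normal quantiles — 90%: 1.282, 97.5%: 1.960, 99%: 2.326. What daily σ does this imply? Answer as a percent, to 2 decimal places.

VaR as a fraction: $5,090 / $120,000 = 4.242%.
σ = VaR / z = 4.242% / 1.960 = 2.164%.

2.16%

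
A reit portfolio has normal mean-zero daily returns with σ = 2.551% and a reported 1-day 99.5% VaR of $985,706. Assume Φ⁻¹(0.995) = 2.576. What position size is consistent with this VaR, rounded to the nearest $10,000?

VaR as a fraction of value: z·σ = 2.576 × 2.551% = 6.57138%.
Position = $985,706 / 0.0657138 = $14,999,994.

$15,000,000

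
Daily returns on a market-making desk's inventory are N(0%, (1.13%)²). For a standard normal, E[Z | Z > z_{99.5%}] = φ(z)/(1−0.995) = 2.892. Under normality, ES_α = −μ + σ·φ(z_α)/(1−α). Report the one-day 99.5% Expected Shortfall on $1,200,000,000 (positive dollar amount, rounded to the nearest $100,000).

ES = 1.13% × 2.892 = 3.268%.
On $1,200,000,000: 0.03268 × $1,200,000,000 = $39,216,000.

$39,200,000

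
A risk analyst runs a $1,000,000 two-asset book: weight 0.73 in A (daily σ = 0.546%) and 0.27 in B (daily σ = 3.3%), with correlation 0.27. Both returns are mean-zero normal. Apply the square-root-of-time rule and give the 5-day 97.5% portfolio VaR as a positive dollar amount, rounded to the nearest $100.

$46,900

σ_p = √(0.73²·0.546² + 0.27²·3.3² + 2·0.27·0.73·0.27·0.546·3.3) = 1.070%.
σ_{5d} = 1.070% × √5 = 2.393%.
z(97.5%) = 1.960.
VaR = 1.960 × 2.393% = 4.690%; on $1,000,000 that is $46,900.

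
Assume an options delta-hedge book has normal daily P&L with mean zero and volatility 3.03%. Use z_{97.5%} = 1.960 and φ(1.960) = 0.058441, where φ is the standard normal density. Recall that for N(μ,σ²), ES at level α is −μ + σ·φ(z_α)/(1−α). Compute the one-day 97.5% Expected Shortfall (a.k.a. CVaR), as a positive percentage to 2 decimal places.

Tail multiplier: φ(z)/(1−α) = 0.058441 / 0.025 = 2.338.
ES = 3.03% × 2.338 = 7.084%.

7.08%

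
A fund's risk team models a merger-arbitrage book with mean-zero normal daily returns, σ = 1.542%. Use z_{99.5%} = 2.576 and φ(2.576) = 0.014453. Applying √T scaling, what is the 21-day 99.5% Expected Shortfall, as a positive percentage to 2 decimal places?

σ_{21d} = 1.542% × √21 = 7.066%.
ES multiplier = φ(z)/(1−α) = 0.014453/0.005 = 2.891.
ES = 7.066% × 2.891 = 20.428%.

20.43%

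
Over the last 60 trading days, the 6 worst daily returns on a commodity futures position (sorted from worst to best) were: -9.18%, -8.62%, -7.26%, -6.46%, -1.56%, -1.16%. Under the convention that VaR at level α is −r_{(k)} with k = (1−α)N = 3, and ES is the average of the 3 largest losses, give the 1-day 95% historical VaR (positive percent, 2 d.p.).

k = 3; the 3rd lowest return is -7.26%, so VaR = 7.26%.

7.26%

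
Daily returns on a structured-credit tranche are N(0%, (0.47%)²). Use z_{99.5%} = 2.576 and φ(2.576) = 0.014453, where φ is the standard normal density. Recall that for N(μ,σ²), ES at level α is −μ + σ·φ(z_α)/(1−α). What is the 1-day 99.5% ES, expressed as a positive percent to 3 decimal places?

Tail multiplier: φ(z)/(1−α) = 0.014453 / 0.005 = 2.891.
ES = 0.47% × 2.891 = 1.359%.

1.359%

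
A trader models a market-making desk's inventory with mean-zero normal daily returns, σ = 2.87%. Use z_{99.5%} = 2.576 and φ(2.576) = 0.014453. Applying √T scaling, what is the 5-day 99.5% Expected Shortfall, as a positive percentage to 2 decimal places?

σ_{5d} = 2.87% × √5 = 6.418%.
ES multiplier = φ(z)/(1−α) = 0.014453/0.005 = 2.891.
ES = 6.418% × 2.891 = 18.554%.

18.55%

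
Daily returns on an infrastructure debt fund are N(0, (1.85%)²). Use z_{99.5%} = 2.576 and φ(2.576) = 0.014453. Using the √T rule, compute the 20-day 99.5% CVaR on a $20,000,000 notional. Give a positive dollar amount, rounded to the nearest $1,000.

$4,783,000

σ_{20d} = 1.85% × √20 = 8.273%.
ES multiplier = φ(z)/(1−α) = 0.014453/0.005 = 2.891.
ES = 8.273% × 2.891 = 23.917%; on $20,000,000: $4,783,400.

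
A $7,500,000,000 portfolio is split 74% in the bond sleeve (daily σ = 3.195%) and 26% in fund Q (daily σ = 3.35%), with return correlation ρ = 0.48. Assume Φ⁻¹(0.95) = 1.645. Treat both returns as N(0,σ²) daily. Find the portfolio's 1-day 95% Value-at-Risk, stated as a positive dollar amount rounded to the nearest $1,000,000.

$356,000,000

σ_p² = 0.74²·3.195² + 0.26²·3.35² + 2·0.48·0.74·0.26·3.195·3.35 = 8.3255 (%²).
σ_p = √8.3255 = 2.885%.
VaR = 1.645 × 2.885% = 4.746%; on $7,500,000,000 that is $355,950,000.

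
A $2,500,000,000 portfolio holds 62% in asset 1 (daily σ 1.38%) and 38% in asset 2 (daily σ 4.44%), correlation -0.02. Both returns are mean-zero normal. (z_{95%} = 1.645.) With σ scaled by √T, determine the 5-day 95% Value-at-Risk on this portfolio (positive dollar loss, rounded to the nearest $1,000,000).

σ_p = √(0.62²·1.38² + 0.38²·4.44² + 2·-0.02·0.62·0.38·1.38·4.44) = 1.876%.
σ_{5d} = 1.876% × √5 = 4.195%.
VaR = 1.645 × 4.195% = 6.901%; on $2,500,000,000 that is $172,525,000.

$173,000,000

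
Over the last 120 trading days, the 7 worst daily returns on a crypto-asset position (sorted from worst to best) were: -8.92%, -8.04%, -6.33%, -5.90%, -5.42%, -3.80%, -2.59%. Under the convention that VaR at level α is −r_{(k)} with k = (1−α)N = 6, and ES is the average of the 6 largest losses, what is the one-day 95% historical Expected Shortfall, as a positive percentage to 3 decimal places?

6.402%

The 6 worst returns sum to -38.41%.
ES = −(-38.41%) / 6 = 6.4016…% ≈ 6.402%.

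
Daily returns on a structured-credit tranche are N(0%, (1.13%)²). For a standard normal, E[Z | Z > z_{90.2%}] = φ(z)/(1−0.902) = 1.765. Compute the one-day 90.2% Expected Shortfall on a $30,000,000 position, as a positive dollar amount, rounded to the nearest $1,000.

$598,000

ES = 1.13% × 1.765 = 1.994%.
On $30,000,000: 0.01994 × $30,000,000 = $598,200.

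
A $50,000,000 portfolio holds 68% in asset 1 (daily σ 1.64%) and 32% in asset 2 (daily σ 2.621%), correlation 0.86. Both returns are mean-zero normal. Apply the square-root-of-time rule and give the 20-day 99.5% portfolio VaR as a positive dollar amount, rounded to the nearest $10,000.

σ_p = √(0.68²·1.64² + 0.32²·2.621² + 2·0.86·0.68·0.32·1.64·2.621) = 1.886%.
σ_{20d} = 1.886% × √20 = 8.434%.
z(99.5%) = 2.576.
VaR = 2.576 × 8.434% = 21.726%; on $50,000,000 that is $10,863,000.

$10,860,000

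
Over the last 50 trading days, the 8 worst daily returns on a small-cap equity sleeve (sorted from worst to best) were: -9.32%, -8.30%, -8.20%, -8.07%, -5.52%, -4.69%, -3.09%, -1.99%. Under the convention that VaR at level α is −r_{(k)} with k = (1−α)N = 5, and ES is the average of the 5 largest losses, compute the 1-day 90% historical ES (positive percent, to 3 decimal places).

The 5 worst returns sum to -39.41%.
ES = −(-39.41%) / 5 = 7.882%.

7.882%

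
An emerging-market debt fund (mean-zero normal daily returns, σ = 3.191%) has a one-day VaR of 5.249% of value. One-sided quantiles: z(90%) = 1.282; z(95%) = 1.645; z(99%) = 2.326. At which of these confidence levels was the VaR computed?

95%

Implied z = VaR/σ = 5.249 / 3.191 = 1.645.
This matches z(95%) = 1.645.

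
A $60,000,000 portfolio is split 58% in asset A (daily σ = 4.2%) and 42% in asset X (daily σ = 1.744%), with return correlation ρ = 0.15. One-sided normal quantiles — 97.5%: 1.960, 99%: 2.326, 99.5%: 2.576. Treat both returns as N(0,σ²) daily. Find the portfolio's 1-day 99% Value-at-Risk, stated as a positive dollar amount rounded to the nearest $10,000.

σ_p² = 0.58²·4.2² + 0.42²·1.744² + 2·0.15·0.58·0.42·4.2·1.744 = 7.0059 (%²).
σ_p = √7.0059 = 2.647%.
VaR = 2.326 × 2.647% = 6.157%; on $60,000,000 that is $3,694,200.

$3,690,000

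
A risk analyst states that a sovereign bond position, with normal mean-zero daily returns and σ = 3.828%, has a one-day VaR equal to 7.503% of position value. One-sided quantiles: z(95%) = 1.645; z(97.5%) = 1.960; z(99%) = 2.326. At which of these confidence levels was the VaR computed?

Implied z = VaR/σ = 7.503 / 3.828 = 1.960.
This matches z(97.5%) = 1.960.

97.5%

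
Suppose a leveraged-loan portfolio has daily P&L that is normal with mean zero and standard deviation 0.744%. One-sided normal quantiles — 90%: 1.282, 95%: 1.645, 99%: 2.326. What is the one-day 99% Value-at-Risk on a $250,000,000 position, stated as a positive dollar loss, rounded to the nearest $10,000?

$4,330,000

VaR = z·σ = 2.326 × 0.744% = 1.731%.
On $250,000,000: 0.01731 × $250,000,000 = $4,327,500.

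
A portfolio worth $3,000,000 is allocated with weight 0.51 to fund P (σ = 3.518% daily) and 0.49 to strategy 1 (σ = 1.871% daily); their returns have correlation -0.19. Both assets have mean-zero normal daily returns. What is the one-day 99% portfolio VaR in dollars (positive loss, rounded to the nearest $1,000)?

σ_p² = 0.51²·3.518² + 0.49²·1.871² + 2·-0.19·0.51·0.49·3.518·1.871 = 3.4345 (%²).
σ_p = √3.4345 = 1.853%.
At 99%, z = 2.326.
VaR = 2.326 × 1.853% = 4.310%; on $3,000,000 that is $129,300.

$129,000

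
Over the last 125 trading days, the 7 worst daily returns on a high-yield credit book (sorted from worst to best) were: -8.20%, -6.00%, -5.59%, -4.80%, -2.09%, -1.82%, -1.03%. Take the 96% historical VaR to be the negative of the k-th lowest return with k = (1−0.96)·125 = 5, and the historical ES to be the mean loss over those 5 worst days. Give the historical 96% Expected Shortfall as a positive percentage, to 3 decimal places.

5.336%

The 5 worst returns sum to -26.68%.
ES = −(-26.68%) / 5 = 5.336%.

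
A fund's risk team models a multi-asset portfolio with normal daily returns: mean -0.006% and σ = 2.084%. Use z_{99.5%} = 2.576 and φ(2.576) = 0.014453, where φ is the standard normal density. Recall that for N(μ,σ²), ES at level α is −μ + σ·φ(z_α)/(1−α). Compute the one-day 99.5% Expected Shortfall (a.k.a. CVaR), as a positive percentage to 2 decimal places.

6.03%

Tail multiplier: φ(z)/(1−α) = 0.014453 / 0.005 = 2.891.
ES = −(-0.006%) + 2.084% × 2.891 = 6.031%.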